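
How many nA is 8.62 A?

(no prefix) = 10⁰, nano = 10⁻⁹; factor is 10⁹.
8.62 × 10⁹ = 8620000000

8620000000 nA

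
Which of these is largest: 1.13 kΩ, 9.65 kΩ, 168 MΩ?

1.13 kΩ = 1130 Ω
9.65 kΩ = 9650 Ω
168 MΩ = 168000000 Ω

168 MΩ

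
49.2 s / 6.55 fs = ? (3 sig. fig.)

(49.2) / (6.55 × 10⁻¹⁵) = 7.511 × 10¹⁵

7510000000000000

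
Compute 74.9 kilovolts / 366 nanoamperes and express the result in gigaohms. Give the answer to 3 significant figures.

205 gigaohms

(74.9 × 10³) / (366 × 10⁻⁹) = 0.20464 × 10¹² Ω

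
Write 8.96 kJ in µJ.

kilo = 1e3, micro = 1e-6; factor is 1e9.
8.96 × 1e9 = 8960000000

8960000000 µJ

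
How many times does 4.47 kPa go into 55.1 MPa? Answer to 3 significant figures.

12300

(55.1e6) / (4.47e3) = 12.33e3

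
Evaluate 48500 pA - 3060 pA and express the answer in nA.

In nA:
  48500 pA = 48500 × 10^-3 nA = 48.5
  3060 pA = 3060 × 10^-3 nA = 3.06
Difference: 48.5 - 3.06 = 45.44

45.44 nA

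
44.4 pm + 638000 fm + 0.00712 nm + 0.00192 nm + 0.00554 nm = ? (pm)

In pm:
  44.4 pm → 44.4
  638000 fm = 638000 × 10⁻³ pm = 638
  0.00712 nm = 0.00712 × 10³ pm = 7.12
  0.00192 nm = 0.00192 × 10³ pm = 1.92
  0.00554 nm = 0.00554 × 10³ pm = 5.54
Sum: 44.4 + 638 + 7.12 + 1.92 + 5.54 = 696.98

696.98 pm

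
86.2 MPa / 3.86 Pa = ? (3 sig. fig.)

(86.2 × 10⁶) / (3.86) = 22.33 × 10⁶

22300000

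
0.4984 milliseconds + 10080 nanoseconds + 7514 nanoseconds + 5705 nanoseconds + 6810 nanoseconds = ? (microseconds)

528.509 microseconds

In microseconds:
  0.4984 milliseconds = 0.4984 × 10^3 microseconds = 498.4
  10080 nanoseconds = 10080 × 10^-3 microseconds = 10.08
  7514 nanoseconds = 7514 × 10^-3 microseconds = 7.514
  5705 nanoseconds = 5705 × 10^-3 microseconds = 5.705
  6810 nanoseconds = 6810 × 10^-3 microseconds = 6.81
Sum: 498.4 + 10.08 + 7.514 + 5.705 + 6.81 = 528.509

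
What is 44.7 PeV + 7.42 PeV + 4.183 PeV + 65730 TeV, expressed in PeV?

In PeV:
  44.7 PeV → 44.7
  7.42 PeV → 7.42
  4.183 PeV → 4.183
  65730 TeV = 65730e-3 PeV = 65.73
Sum: 44.7 + 7.42 + 4.183 + 65.73 = 122.033

122.033 PeV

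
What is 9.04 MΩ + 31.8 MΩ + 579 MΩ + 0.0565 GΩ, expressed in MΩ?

676.34 MΩ

In MΩ:
  9.04 MΩ → 9.04
  31.8 MΩ → 31.8
  579 MΩ → 579
  0.0565 GΩ = 0.0565e3 MΩ = 56.5
Sum: 9.04 + 31.8 + 579 + 56.5 = 676.34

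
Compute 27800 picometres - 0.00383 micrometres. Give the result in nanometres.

In nanometres:
  27800 picometres = 27800 × 10⁻³ nanometres = 27.8
  0.00383 micrometres = 0.00383 × 10³ nanometres = 3.83
Difference: 27.8 - 3.83 = 23.97

23.97 nanometres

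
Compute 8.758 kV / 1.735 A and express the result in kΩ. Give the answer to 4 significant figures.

(8.758 × 10³) / (1.735) = 5.04784 × 10³ Ω

5.048 kΩ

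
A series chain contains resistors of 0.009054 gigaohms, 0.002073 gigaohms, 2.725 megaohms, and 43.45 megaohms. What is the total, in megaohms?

In megaohms:
  0.009054 gigaohms = 0.009054 × 10³ megaohms = 9.054
  0.002073 gigaohms = 0.002073 × 10³ megaohms = 2.073
  2.725 megaohms → 2.725
  43.45 megaohms → 43.45
Sum: 9.054 + 2.073 + 2.725 + 43.45 = 57.302

57.302 megaohms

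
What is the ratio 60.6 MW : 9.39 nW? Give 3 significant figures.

6450000000000000

(60.6 × 10⁶) / (9.39 × 10⁻⁹) = 6.454 × 10¹⁵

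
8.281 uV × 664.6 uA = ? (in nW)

8.281 × 10⁻⁶ × 664.6 × 10⁻⁶ = 5503.5526 × 10⁻¹² W

5.5035526 nW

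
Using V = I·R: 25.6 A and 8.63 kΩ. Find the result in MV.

0.220928 MV

25.6 × 8.63 × 10³ = 220.928 × 10³ V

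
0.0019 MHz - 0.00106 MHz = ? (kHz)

0.84 kHz

In kHz:
  0.0019 MHz = 0.0019 × 10^3 kHz = 1.9
  0.00106 MHz = 0.00106 × 10^3 kHz = 1.06
Difference: 1.9 - 1.06 = 0.84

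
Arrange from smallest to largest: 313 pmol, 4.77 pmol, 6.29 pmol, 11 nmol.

4.77 pmol < 6.29 pmol < 313 pmol < 11 nmol

313 pmol = 0.000000000313 mol
4.77 pmol = 0.00000000000477 mol
6.29 pmol = 0.00000000000629 mol
11 nmol = 0.000000011 mol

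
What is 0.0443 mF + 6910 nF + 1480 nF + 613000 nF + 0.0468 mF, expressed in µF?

In µF:
  0.0443 mF = 0.0443e3 µF = 44.3
  6910 nF = 6910e-3 µF = 6.91
  1480 nF = 1480e-3 µF = 1.48
  613000 nF = 613000e-3 µF = 613
  0.0468 mF = 0.0468e3 µF = 46.8
Sum: 44.3 + 6.91 + 1.48 + 613 + 46.8 = 712.49

712.49 µF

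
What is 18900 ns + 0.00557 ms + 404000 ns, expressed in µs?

In µs:
  18900 ns = 18900 × 10⁻³ µs = 18.9
  0.00557 ms = 0.00557 × 10³ µs = 5.57
  404000 ns = 404000 × 10⁻³ µs = 404
Sum: 18.9 + 5.57 + 404 = 428.47

428.47 µs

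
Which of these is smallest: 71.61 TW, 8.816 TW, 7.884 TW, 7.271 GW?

7.271 GW

71.61 TW = 71610000000000 W
8.816 TW = 8816000000000 W
7.884 TW = 7884000000000 W
7.271 GW = 7271000000 W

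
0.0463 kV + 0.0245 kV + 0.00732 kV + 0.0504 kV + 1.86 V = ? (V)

In V:
  0.0463 kV = 0.0463 × 10^3 V = 46.3
  0.0245 kV = 0.0245 × 10^3 V = 24.5
  0.00732 kV = 0.00732 × 10^3 V = 7.32
  0.0504 kV = 0.0504 × 10^3 V = 50.4
  1.86 V → 1.86
Sum: 46.3 + 24.5 + 7.32 + 50.4 + 1.86 = 130.38

130.38 V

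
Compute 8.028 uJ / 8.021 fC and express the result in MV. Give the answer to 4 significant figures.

1001 MV

(8.028 × 10⁻⁶) / (8.021 × 10⁻¹⁵) = 1.00087 × 10⁹ V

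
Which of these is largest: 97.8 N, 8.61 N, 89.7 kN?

97.8 N = 97.8 N
8.61 N = 8.61 N
89.7 kN = 89700 N

89.7 kN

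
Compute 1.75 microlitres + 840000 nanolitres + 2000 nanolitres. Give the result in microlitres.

In microlitres:
  1.75 microlitres → 1.75
  840000 nanolitres = 840000 × 10⁻³ microlitres = 840
  2000 nanolitres = 2000 × 10⁻³ microlitres = 2
Sum: 1.75 + 840 + 2 = 843.75

843.75 microlitres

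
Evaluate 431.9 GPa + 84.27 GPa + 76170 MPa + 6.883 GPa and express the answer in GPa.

599.223 GPa

In GPa:
  431.9 GPa → 431.9
  84.27 GPa → 84.27
  76170 MPa = 76170 × 10⁻³ GPa = 76.17
  6.883 GPa → 6.883
Sum: 431.9 + 84.27 + 76.17 + 6.883 = 599.223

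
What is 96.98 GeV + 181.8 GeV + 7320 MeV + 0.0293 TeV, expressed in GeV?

315.4 GeV

In GeV:
  96.98 GeV → 96.98
  181.8 GeV → 181.8
  7320 MeV = 7320 × 10⁻³ GeV = 7.32
  0.0293 TeV = 0.0293 × 10³ GeV = 29.3
Sum: 96.98 + 181.8 + 7.32 + 29.3 = 315.4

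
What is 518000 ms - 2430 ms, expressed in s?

In s:
  518000 ms = 518000e-3 s = 518
  2430 ms = 2430e-3 s = 2.43
Difference: 518 - 2.43 = 515.57

515.57 s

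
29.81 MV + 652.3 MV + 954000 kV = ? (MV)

1636.11 MV

In MV:
  29.81 MV → 29.81
  652.3 MV → 652.3
  954000 kV = 954000 × 10⁻³ MV = 954
Sum: 29.81 + 652.3 + 954 = 1636.11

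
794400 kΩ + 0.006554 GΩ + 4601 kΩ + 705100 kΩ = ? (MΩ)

In MΩ:
  794400 kΩ = 794400 × 10⁻³ MΩ = 794.4
  0.006554 GΩ = 0.006554 × 10³ MΩ = 6.554
  4601 kΩ = 4601 × 10⁻³ MΩ = 4.601
  705100 kΩ = 705100 × 10⁻³ MΩ = 705.1
Sum: 794.4 + 6.554 + 4.601 + 705.1 = 1510.655

1510.655 MΩ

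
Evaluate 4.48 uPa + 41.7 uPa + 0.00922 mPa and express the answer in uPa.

In uPa:
  4.48 uPa → 4.48
  41.7 uPa → 41.7
  0.00922 mPa = 0.00922 × 10^3 uPa = 9.22
Sum: 4.48 + 41.7 + 9.22 = 55.4

55.4 uPa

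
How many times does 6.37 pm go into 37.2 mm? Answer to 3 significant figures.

(37.2e-3) / (6.37e-12) = 5.84e9

5840000000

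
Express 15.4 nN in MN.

0.0000000000000154 MN

nano = 1e-9, mega = 1e6; factor is 1e-15.
15.4 × 1e-15 = 0.0000000000000154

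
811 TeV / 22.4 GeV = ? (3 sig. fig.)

36200

(811 × 10^12) / (22.4 × 10^9) = 36.21 × 10^3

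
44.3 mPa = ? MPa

milli = 10⁻³, mega = 10⁶; factor is 10⁻⁹.
44.3 × 10⁻⁹ = 0.0000000443

0.0000000443 MPa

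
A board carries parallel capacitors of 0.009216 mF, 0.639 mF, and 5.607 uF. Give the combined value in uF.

In uF:
  0.009216 mF = 0.009216 × 10³ uF = 9.216
  0.639 mF = 0.639 × 10³ uF = 639
  5.607 uF → 5.607
Sum: 9.216 + 639 + 5.607 = 653.823

653.823 uF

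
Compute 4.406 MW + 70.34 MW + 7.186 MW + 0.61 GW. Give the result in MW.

691.932 MW

In MW:
  4.406 MW → 4.406
  70.34 MW → 70.34
  7.186 MW → 7.186
  0.61 GW = 0.61 × 10^3 MW = 610
Sum: 4.406 + 70.34 + 7.186 + 610 = 691.932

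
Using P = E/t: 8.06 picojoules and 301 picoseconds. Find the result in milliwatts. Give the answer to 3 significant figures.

(8.06 × 10^-12) / (301 × 10^-12) = 0.026777 W

26.8 milliwatts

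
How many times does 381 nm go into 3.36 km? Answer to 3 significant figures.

(3.36 × 10^3) / (381 × 10^-9) = 0.008819 × 10^12

8820000000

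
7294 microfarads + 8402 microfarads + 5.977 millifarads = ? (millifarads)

21.673 millifarads

In millifarads:
  7294 microfarads = 7294 × 10^-3 millifarads = 7.294
  8402 microfarads = 8402 × 10^-3 millifarads = 8.402
  5.977 millifarads → 5.977
Sum: 7.294 + 8.402 + 5.977 = 21.673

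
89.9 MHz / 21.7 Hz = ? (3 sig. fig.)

4140000

(89.9 × 10^6) / (21.7) = 4.143 × 10^6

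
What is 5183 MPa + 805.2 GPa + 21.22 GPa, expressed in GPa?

In GPa:
  5183 MPa = 5183 × 10^-3 GPa = 5.183
  805.2 GPa → 805.2
  21.22 GPa → 21.22
Sum: 5.183 + 805.2 + 21.22 = 831.603

831.603 GPa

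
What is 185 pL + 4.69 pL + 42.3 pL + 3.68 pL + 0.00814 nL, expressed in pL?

243.81 pL

In pL:
  185 pL → 185
  4.69 pL → 4.69
  42.3 pL → 42.3
  3.68 pL → 3.68
  0.00814 nL = 0.00814e3 pL = 8.14
Sum: 185 + 4.69 + 42.3 + 3.68 + 8.14 = 243.81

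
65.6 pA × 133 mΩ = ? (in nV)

0.0087248 nV

65.6 × 10^-12 × 133 × 10^-3 = 8724.8 × 10^-15 V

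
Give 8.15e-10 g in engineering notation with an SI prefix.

= 815e-12 g; 1e-12 is pico.

815 pg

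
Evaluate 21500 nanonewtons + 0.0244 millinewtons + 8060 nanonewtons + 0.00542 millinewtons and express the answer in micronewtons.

In micronewtons:
  21500 nanonewtons = 21500e-3 micronewtons = 21.5
  0.0244 millinewtons = 0.0244e3 micronewtons = 24.4
  8060 nanonewtons = 8060e-3 micronewtons = 8.06
  0.00542 millinewtons = 0.00542e3 micronewtons = 5.42
Sum: 21.5 + 24.4 + 8.06 + 5.42 = 59.38

59.38 micronewtons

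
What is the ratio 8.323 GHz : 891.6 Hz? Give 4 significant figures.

9335000

(8.323e9) / (891.6) = 0.0093349e9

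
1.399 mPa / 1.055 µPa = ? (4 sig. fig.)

1326

(1.399e-3) / (1.055e-6) = 1.3261e3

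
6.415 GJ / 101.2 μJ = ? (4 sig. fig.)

(6.415e9) / (101.2e-6) = 0.063389e15

63390000000000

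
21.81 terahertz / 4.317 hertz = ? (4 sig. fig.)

(21.81 × 10¹²) / (4.317) = 5.0521 × 10¹²

5052000000000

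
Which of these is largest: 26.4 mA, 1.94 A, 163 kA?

26.4 mA = 0.0264 A
1.94 A = 1.94 A
163 kA = 163000 A

163 kA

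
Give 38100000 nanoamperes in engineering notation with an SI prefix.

38.1 milliamperes

= 38.1 × 10⁻³ amperes; 10⁻³ is milli.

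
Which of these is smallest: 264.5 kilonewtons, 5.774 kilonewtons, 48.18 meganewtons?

5.774 kilonewtons

264.5 kilonewtons = 264500 newtons
5.774 kilonewtons = 5774 newtons
48.18 meganewtons = 48180000 newtons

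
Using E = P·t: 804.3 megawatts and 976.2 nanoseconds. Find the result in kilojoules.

804.3 × 10^6 × 976.2 × 10^-9 = 785157.66 × 10^-3 J

0.78515766 kilojoules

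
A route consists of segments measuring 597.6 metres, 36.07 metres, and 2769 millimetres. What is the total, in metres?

636.439 metres

In metres:
  597.6 metres → 597.6
  36.07 metres → 36.07
  2769 millimetres = 2769 × 10⁻³ metres = 2.769
Sum: 597.6 + 36.07 + 2.769 = 636.439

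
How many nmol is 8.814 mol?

(no prefix) = 10⁰, nano = 10⁻⁹; factor is 10⁹.
8.814 × 10⁹ = 8814000000

8814000000 nmol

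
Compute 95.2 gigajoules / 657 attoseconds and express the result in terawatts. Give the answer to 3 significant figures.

145000000000000 terawatts

(95.2 × 10^9) / (657 × 10^-18) = 0.1449 × 10^27 W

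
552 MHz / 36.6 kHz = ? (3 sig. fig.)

15100

(552 × 10^6) / (36.6 × 10^3) = 15.08 × 10^3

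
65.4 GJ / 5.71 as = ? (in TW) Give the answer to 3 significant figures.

11500000000000000 TW

(65.4 × 10⁹) / (5.71 × 10⁻¹⁸) = 11.454 × 10²⁷ W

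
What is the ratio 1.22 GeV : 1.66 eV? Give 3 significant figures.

735000000

(1.22 × 10^9) / (1.66) = 0.7349 × 10^9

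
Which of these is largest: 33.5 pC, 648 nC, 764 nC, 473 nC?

33.5 pC = 0.0000000000335 C
648 nC = 0.000000648 C
764 nC = 0.000000764 C
473 nC = 0.000000473 C

764 nC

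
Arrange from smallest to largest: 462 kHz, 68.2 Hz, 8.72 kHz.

68.2 Hz < 8.72 kHz < 462 kHz

462 kHz = 462000 Hz
68.2 Hz = 68.2 Hz
8.72 kHz = 8720 Hz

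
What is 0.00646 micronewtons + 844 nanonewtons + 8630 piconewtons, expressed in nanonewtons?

859.09 nanonewtons

In nanonewtons:
  0.00646 micronewtons = 0.00646 × 10^3 nanonewtons = 6.46
  844 nanonewtons → 844
  8630 piconewtons = 8630 × 10^-3 nanonewtons = 8.63
Sum: 6.46 + 844 + 8.63 = 859.09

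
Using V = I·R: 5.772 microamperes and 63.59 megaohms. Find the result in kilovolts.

0.36704148 kilovolts

5.772 × 10^-6 × 63.59 × 10^6 = 367.04148 V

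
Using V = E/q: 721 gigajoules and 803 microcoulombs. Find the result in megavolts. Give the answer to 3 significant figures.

898000000 megavolts

(721 × 10⁹) / (803 × 10⁻⁶) = 0.89788 × 10¹⁵ V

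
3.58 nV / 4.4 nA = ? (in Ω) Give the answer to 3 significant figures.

(3.58e-9) / (4.4e-9) = 0.81364 Ω

0.814 Ω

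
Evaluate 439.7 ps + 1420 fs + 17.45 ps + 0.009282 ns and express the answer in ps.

In ps:
  439.7 ps → 439.7
  1420 fs = 1420 × 10⁻³ ps = 1.42
  17.45 ps → 17.45
  0.009282 ns = 0.009282 × 10³ ps = 9.282
Sum: 439.7 + 1.42 + 17.45 + 9.282 = 467.852

467.852 ps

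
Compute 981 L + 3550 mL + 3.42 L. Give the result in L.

987.97 L

In L:
  981 L → 981
  3550 mL = 3550 × 10⁻³ L = 3.55
  3.42 L → 3.42
Sum: 981 + 3.55 + 3.42 = 987.97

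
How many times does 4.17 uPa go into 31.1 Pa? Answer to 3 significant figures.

(31.1) / (4.17 × 10⁻⁶) = 7.458 × 10⁶

7460000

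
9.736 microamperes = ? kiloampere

micro = 10^-6, kilo = 10^3; factor is 10^-9.
9.736 × 10^-9 = 0.000000009736

0.000000009736 kiloamperes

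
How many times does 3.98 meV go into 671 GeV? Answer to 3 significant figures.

169000000000000

(671 × 10^9) / (3.98 × 10^-3) = 168.6 × 10^12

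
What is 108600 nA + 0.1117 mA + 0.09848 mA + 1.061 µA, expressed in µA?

319.841 µA

In µA:
  108600 nA = 108600 × 10^-3 µA = 108.6
  0.1117 mA = 0.1117 × 10^3 µA = 111.7
  0.09848 mA = 0.09848 × 10^3 µA = 98.48
  1.061 µA → 1.061
Sum: 108.6 + 111.7 + 98.48 + 1.061 = 319.841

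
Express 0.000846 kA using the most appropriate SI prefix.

846 mA

= 846 × 10^-3 A; 10^-3 is milli.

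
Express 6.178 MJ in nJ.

mega = 10⁶, nano = 10⁻⁹; factor is 10¹⁵.
6.178 × 10¹⁵ = 6178000000000000

6178000000000000 nJ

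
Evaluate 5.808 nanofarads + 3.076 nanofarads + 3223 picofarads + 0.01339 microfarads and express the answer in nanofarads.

25.497 nanofarads

In nanofarads:
  5.808 nanofarads → 5.808
  3.076 nanofarads → 3.076
  3223 picofarads = 3223 × 10^-3 nanofarads = 3.223
  0.01339 microfarads = 0.01339 × 10^3 nanofarads = 13.39
Sum: 5.808 + 3.076 + 3.223 + 13.39 = 25.497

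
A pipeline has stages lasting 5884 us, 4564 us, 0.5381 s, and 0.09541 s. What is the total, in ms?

In ms:
  5884 us = 5884 × 10^-3 ms = 5.884
  4564 us = 4564 × 10^-3 ms = 4.564
  0.5381 s = 0.5381 × 10^3 ms = 538.1
  0.09541 s = 0.09541 × 10^3 ms = 95.41
Sum: 5.884 + 4.564 + 538.1 + 95.41 = 643.958

643.958 ms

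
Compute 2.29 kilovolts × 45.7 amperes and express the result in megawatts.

2.29e3 × 45.7 = 104.653e3 W

0.104653 megawatts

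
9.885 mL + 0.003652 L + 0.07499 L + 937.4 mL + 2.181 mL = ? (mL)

1028.108 mL

In mL:
  9.885 mL → 9.885
  0.003652 L = 0.003652e3 mL = 3.652
  0.07499 L = 0.07499e3 mL = 74.99
  937.4 mL → 937.4
  2.181 mL → 2.181
Sum: 9.885 + 3.652 + 74.99 + 937.4 + 2.181 = 1028.108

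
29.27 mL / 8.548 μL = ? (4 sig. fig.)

(29.27 × 10^-3) / (8.548 × 10^-6) = 3.4242 × 10^3

3424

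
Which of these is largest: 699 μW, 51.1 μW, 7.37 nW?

699 μW = 0.000699 W
51.1 μW = 0.0000511 W
7.37 nW = 0.00000000737 W

699 μW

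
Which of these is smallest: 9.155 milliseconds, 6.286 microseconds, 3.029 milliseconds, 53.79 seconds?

6.286 microseconds

9.155 milliseconds = 0.009155 seconds
6.286 microseconds = 0.000006286 seconds
3.029 milliseconds = 0.003029 seconds
53.79 seconds = 53.79 seconds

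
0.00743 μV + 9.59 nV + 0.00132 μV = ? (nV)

In nV:
  0.00743 μV = 0.00743 × 10³ nV = 7.43
  9.59 nV → 9.59
  0.00132 μV = 0.00132 × 10³ nV = 1.32
Sum: 7.43 + 9.59 + 1.32 = 18.34

18.34 nV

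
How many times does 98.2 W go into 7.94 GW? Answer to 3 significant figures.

80900000

(7.94 × 10^9) / (98.2) = 0.08086 × 10^9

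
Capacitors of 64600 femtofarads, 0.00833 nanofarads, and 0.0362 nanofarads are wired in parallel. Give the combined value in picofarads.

In picofarads:
  64600 femtofarads = 64600e-3 picofarads = 64.6
  0.00833 nanofarads = 0.00833e3 picofarads = 8.33
  0.0362 nanofarads = 0.0362e3 picofarads = 36.2
Sum: 64.6 + 8.33 + 36.2 = 109.13

109.13 picofarads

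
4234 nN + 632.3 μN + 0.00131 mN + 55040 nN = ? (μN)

In μN:
  4234 nN = 4234 × 10^-3 μN = 4.234
  632.3 μN → 632.3
  0.00131 mN = 0.00131 × 10^3 μN = 1.31
  55040 nN = 55040 × 10^-3 μN = 55.04
Sum: 4.234 + 632.3 + 1.31 + 55.04 = 692.884

692.884 μN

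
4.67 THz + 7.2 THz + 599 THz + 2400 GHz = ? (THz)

613.27 THz

In THz:
  4.67 THz → 4.67
  7.2 THz → 7.2
  599 THz → 599
  2400 GHz = 2400e-3 THz = 2.4
Sum: 4.67 + 7.2 + 599 + 2.4 = 613.27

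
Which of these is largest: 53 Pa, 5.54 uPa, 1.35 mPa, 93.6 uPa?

53 Pa = 53 Pa
5.54 uPa = 0.00000554 Pa
1.35 mPa = 0.00135 Pa
93.6 uPa = 0.0000936 Pa

53 Pa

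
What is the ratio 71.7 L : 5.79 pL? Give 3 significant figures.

(71.7) / (5.79e-12) = 12.38e12

12400000000000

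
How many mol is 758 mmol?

milli = 10⁻³, (no prefix) = 10⁰; factor is 10⁻³.
758 × 10⁻³ = 0.758

0.758 mol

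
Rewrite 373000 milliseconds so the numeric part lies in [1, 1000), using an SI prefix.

= 373 seconds; mantissa already in [1, 1000).

373 seconds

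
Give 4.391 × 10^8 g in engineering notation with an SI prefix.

439.1 Mg

= 439.1 × 10^6 g; 10^6 is mega.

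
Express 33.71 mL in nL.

milli = 1e-3, nano = 1e-9; factor is 1e6.
33.71 × 1e6 = 33710000

33710000 nL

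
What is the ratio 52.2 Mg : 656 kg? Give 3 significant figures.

(52.2e6) / (656e3) = 0.07957e3

79.6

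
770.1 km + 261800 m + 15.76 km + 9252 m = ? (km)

In km:
  770.1 km → 770.1
  261800 m = 261800e-3 km = 261.8
  15.76 km → 15.76
  9252 m = 9252e-3 km = 9.252
Sum: 770.1 + 261.8 + 15.76 + 9.252 = 1056.912

1056.912 km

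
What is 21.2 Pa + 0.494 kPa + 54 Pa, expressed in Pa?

In Pa:
  21.2 Pa → 21.2
  0.494 kPa = 0.494 × 10^3 Pa = 494
  54 Pa → 54
Sum: 21.2 + 494 + 54 = 569.2

569.2 Pa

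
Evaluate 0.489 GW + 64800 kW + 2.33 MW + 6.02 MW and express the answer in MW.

562.15 MW

In MW:
  0.489 GW = 0.489 × 10³ MW = 489
  64800 kW = 64800 × 10⁻³ MW = 64.8
  2.33 MW → 2.33
  6.02 MW → 6.02
Sum: 489 + 64.8 + 2.33 + 6.02 = 562.15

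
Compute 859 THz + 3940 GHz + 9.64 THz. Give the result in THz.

872.58 THz

In THz:
  859 THz → 859
  3940 GHz = 3940e-3 THz = 3.94
  9.64 THz → 9.64
Sum: 859 + 3.94 + 9.64 = 872.58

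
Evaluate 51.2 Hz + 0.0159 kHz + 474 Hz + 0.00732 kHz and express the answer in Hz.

548.42 Hz

In Hz:
  51.2 Hz → 51.2
  0.0159 kHz = 0.0159e3 Hz = 15.9
  474 Hz → 474
  0.00732 kHz = 0.00732e3 Hz = 7.32
Sum: 51.2 + 15.9 + 474 + 7.32 = 548.42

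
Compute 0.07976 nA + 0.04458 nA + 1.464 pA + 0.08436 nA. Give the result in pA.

In pA:
  0.07976 nA = 0.07976 × 10³ pA = 79.76
  0.04458 nA = 0.04458 × 10³ pA = 44.58
  1.464 pA → 1.464
  0.08436 nA = 0.08436 × 10³ pA = 84.36
Sum: 79.76 + 44.58 + 1.464 + 84.36 = 210.164

210.164 pA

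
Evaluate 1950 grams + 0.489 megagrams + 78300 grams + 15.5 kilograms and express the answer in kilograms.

In kilograms:
  1950 grams = 1950e-3 kilograms = 1.95
  0.489 megagrams = 0.489e3 kilograms = 489
  78300 grams = 78300e-3 kilograms = 78.3
  15.5 kilograms → 15.5
Sum: 1.95 + 489 + 78.3 + 15.5 = 584.75

584.75 kilograms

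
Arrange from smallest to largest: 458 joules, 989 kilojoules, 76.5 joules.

458 joules = 458 joules
989 kilojoules = 989000 joules
76.5 joules = 76.5 joules

76.5 joules < 458 joules < 989 kilojoules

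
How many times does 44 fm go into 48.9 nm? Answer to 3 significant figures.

1110000

(48.9e-9) / (44e-15) = 1.111e6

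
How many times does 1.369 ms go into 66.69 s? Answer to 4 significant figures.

48710

(66.69) / (1.369e-3) = 48.714e3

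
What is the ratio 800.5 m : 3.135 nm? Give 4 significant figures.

255300000000

(800.5) / (3.135 × 10⁻⁹) = 255.34 × 10⁹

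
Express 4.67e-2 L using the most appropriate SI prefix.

= 46.7e-3 L; 1e-3 is milli.

46.7 mL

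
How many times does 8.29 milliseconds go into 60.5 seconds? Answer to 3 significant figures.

7300

(60.5) / (8.29 × 10^-3) = 7.298 × 10^3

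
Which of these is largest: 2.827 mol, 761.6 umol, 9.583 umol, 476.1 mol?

2.827 mol = 2.827 mol
761.6 umol = 0.0007616 mol
9.583 umol = 0.000009583 mol
476.1 mol = 476.1 mol

476.1 mol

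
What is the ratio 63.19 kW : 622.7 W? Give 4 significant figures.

101.5

(63.19 × 10^3) / (622.7) = 0.10148 × 10^3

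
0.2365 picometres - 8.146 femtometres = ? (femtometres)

228.354 femtometres

In femtometres:
  0.2365 picometres = 0.2365e3 femtometres = 236.5
  8.146 femtometres → 8.146
Difference: 236.5 - 8.146 = 228.354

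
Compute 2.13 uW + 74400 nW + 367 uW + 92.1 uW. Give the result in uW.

535.63 uW

In uW:
  2.13 uW → 2.13
  74400 nW = 74400e-3 uW = 74.4
  367 uW → 367
  92.1 uW → 92.1
Sum: 2.13 + 74.4 + 367 + 92.1 = 535.63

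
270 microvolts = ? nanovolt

270000 nanovolts

micro = 1e-6, nano = 1e-9; factor is 1e3.
270 × 1e3 = 270000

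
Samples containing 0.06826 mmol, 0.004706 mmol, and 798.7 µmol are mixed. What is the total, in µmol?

871.666 µmol

In µmol:
  0.06826 mmol = 0.06826 × 10³ µmol = 68.26
  0.004706 mmol = 0.004706 × 10³ µmol = 4.706
  798.7 µmol → 798.7
Sum: 68.26 + 4.706 + 798.7 = 871.666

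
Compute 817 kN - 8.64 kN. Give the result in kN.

In kN:
  817 kN → 817
  8.64 kN → 8.64
Difference: 817 - 8.64 = 808.36

808.36 kN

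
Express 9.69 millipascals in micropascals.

milli = 1e-3, micro = 1e-6; factor is 1e3.
9.69 × 1e3 = 9690

9690 micropascals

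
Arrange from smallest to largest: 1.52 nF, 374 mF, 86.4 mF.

1.52 nF < 86.4 mF < 374 mF

1.52 nF = 0.00000000152 F
374 mF = 0.374 F
86.4 mF = 0.0864 F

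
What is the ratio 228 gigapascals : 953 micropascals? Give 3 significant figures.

(228e9) / (953e-6) = 0.2392e15

239000000000000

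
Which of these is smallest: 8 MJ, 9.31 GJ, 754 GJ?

8 MJ

8 MJ = 8000000 J
9.31 GJ = 9310000000 J
754 GJ = 754000000000 J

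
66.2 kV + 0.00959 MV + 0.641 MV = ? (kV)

716.79 kV

In kV:
  66.2 kV → 66.2
  0.00959 MV = 0.00959 × 10^3 kV = 9.59
  0.641 MV = 0.641 × 10^3 kV = 641
Sum: 66.2 + 9.59 + 641 = 716.79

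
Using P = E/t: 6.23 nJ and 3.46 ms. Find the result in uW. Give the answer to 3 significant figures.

1.80 uW

(6.23 × 10⁻⁹) / (3.46 × 10⁻³) = 1.8006 × 10⁻⁶ W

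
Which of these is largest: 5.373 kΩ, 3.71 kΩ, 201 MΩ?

5.373 kΩ = 5373 Ω
3.71 kΩ = 3710 Ω
201 MΩ = 201000000 Ω

201 MΩ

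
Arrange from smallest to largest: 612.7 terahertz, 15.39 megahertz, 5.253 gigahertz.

15.39 megahertz < 5.253 gigahertz < 612.7 terahertz

612.7 terahertz = 612700000000000 hertz
15.39 megahertz = 15390000 hertz
5.253 gigahertz = 5253000000 hertz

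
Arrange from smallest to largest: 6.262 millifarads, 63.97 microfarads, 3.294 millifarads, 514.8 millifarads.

6.262 millifarads = 0.006262 farads
63.97 microfarads = 0.00006397 farads
3.294 millifarads = 0.003294 farads
514.8 millifarads = 0.5148 farads

63.97 microfarads < 3.294 millifarads < 6.262 millifarads < 514.8 millifarads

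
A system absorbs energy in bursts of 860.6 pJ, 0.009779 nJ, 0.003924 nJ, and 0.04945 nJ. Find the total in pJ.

923.753 pJ

In pJ:
  860.6 pJ → 860.6
  0.009779 nJ = 0.009779e3 pJ = 9.779
  0.003924 nJ = 0.003924e3 pJ = 3.924
  0.04945 nJ = 0.04945e3 pJ = 49.45
Sum: 860.6 + 9.779 + 3.924 + 49.45 = 923.753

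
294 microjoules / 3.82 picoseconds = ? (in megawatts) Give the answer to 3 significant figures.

77.0 megawatts

(294 × 10^-6) / (3.82 × 10^-12) = 76.963 × 10^6 W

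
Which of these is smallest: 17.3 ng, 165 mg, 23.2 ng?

17.3 ng = 0.0000000173 g
165 mg = 0.165 g
23.2 ng = 0.0000000232 g

17.3 ng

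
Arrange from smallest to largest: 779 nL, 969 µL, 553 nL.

779 nL = 0.000000779 L
969 µL = 0.000969 L
553 nL = 0.000000553 L

553 nL < 779 nL < 969 µL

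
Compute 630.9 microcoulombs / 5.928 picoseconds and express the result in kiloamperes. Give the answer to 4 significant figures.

106400 kiloamperes

(630.9e-6) / (5.928e-12) = 106.427e6 A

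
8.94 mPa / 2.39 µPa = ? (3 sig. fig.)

3740

(8.94 × 10⁻³) / (2.39 × 10⁻⁶) = 3.741 × 10³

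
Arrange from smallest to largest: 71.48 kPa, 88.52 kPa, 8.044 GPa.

71.48 kPa < 88.52 kPa < 8.044 GPa

71.48 kPa = 71480 Pa
88.52 kPa = 88520 Pa
8.044 GPa = 8044000000 Pa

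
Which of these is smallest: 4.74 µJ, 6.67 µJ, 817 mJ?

4.74 µJ = 0.00000474 J
6.67 µJ = 0.00000667 J
817 mJ = 0.817 J

4.74 µJ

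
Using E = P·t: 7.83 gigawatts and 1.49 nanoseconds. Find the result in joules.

11.6667 joules

7.83e9 × 1.49e-9 = 11.6667 J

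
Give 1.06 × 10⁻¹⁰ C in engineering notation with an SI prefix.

= 106 × 10⁻¹² C; 10⁻¹² is pico.

106 pC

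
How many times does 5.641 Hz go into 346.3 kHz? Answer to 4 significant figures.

(346.3 × 10^3) / (5.641) = 61.39 × 10^3

61390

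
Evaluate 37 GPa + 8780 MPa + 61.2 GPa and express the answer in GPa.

In GPa:
  37 GPa → 37
  8780 MPa = 8780e-3 GPa = 8.78
  61.2 GPa → 61.2
Sum: 37 + 8.78 + 61.2 = 106.98

106.98 GPa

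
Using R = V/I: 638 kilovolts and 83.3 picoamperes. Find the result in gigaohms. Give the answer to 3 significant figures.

(638 × 10^3) / (83.3 × 10^-12) = 7.6591 × 10^15 Ω

7660000 gigaohms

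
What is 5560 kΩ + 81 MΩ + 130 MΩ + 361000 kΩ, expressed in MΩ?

In MΩ:
  5560 kΩ = 5560e-3 MΩ = 5.56
  81 MΩ → 81
  130 MΩ → 130
  361000 kΩ = 361000e-3 MΩ = 361
Sum: 5.56 + 81 + 130 + 361 = 577.56

577.56 MΩ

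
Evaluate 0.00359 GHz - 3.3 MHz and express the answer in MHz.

In MHz:
  0.00359 GHz = 0.00359 × 10³ MHz = 3.59
  3.3 MHz → 3.3
Difference: 3.59 - 3.3 = 0.29

0.29 MHz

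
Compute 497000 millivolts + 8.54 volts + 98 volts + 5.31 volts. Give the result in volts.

In volts:
  497000 millivolts = 497000 × 10^-3 volts = 497
  8.54 volts → 8.54
  98 volts → 98
  5.31 volts → 5.31
Sum: 497 + 8.54 + 98 + 5.31 = 608.85

608.85 volts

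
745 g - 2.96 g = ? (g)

742.04 g

In g:
  745 g → 745
  2.96 g → 2.96
Difference: 745 - 2.96 = 742.04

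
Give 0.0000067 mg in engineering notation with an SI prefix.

= 6.7 × 10⁻⁹ g; 10⁻⁹ is nano.

6.7 ng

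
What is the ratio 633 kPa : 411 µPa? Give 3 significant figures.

1540000000

(633 × 10³) / (411 × 10⁻⁶) = 1.54 × 10⁹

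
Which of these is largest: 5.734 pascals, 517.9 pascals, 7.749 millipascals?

517.9 pascals

5.734 pascals = 5.734 pascals
517.9 pascals = 517.9 pascals
7.749 millipascals = 0.007749 pascals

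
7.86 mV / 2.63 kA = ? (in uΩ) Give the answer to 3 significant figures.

(7.86e-3) / (2.63e3) = 2.9886e-6 Ω

2.99 uΩ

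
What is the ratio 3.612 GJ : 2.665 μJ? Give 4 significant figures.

1355000000000000

(3.612e9) / (2.665e-6) = 1.3553e15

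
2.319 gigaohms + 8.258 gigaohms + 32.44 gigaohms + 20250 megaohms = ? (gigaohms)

63.267 gigaohms

In gigaohms:
  2.319 gigaohms → 2.319
  8.258 gigaohms → 8.258
  32.44 gigaohms → 32.44
  20250 megaohms = 20250 × 10^-3 gigaohms = 20.25
Sum: 2.319 + 8.258 + 32.44 + 20.25 = 63.267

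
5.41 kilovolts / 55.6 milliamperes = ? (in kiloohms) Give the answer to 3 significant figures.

(5.41 × 10³) / (55.6 × 10⁻³) = 0.097302 × 10⁶ Ω

97.3 kiloohms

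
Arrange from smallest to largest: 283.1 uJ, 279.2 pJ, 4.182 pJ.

4.182 pJ < 279.2 pJ < 283.1 uJ

283.1 uJ = 0.0002831 J
279.2 pJ = 0.0000000002792 J
4.182 pJ = 0.000000000004182 J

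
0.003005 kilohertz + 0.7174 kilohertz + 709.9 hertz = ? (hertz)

In hertz:
  0.003005 kilohertz = 0.003005 × 10³ hertz = 3.005
  0.7174 kilohertz = 0.7174 × 10³ hertz = 717.4
  709.9 hertz → 709.9
Sum: 3.005 + 717.4 + 709.9 = 1430.305

1430.305 hertz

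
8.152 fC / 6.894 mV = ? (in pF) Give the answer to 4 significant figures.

(8.152 × 10⁻¹⁵) / (6.894 × 10⁻³) = 1.18248 × 10⁻¹² F

1.182 pF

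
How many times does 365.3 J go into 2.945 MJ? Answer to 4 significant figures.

(2.945e6) / (365.3) = 0.0080619e6

8062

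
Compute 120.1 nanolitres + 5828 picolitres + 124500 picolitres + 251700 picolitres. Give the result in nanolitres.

In nanolitres:
  120.1 nanolitres → 120.1
  5828 picolitres = 5828 × 10⁻³ nanolitres = 5.828
  124500 picolitres = 124500 × 10⁻³ nanolitres = 124.5
  251700 picolitres = 251700 × 10⁻³ nanolitres = 251.7
Sum: 120.1 + 5.828 + 124.5 + 251.7 = 502.128

502.128 nanolitres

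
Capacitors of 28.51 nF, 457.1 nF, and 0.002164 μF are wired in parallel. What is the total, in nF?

487.774 nF

In nF:
  28.51 nF → 28.51
  457.1 nF → 457.1
  0.002164 μF = 0.002164e3 nF = 2.164
Sum: 28.51 + 457.1 + 2.164 = 487.774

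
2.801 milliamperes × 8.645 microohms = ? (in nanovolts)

2.801 × 10^-3 × 8.645 × 10^-6 = 24.214645 × 10^-9 V

24.214645 nanovolts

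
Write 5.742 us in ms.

0.005742 ms

micro = 10^-6, milli = 10^-3; factor is 10^-3.
5.742 × 10^-3 = 0.005742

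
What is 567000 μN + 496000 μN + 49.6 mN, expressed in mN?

1112.6 mN

In mN:
  567000 μN = 567000 × 10⁻³ mN = 567
  496000 μN = 496000 × 10⁻³ mN = 496
  49.6 mN → 49.6
Sum: 567 + 496 + 49.6 = 1112.6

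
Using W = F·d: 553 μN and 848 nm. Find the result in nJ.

0.468944 nJ

553 × 10⁻⁶ × 848 × 10⁻⁹ = 468944 × 10⁻¹⁵ J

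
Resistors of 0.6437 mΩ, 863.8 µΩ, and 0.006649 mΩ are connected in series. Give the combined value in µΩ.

In µΩ:
  0.6437 mΩ = 0.6437 × 10³ µΩ = 643.7
  863.8 µΩ → 863.8
  0.006649 mΩ = 0.006649 × 10³ µΩ = 6.649
Sum: 643.7 + 863.8 + 6.649 = 1514.149

1514.149 µΩ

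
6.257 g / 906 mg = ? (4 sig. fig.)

(6.257) / (906 × 10⁻³) = 0.0069062 × 10³

6.906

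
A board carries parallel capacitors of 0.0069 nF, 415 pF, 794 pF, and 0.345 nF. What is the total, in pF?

In pF:
  0.0069 nF = 0.0069 × 10^3 pF = 6.9
  415 pF → 415
  794 pF → 794
  0.345 nF = 0.345 × 10^3 pF = 345
Sum: 6.9 + 415 + 794 + 345 = 1560.9

1560.9 pF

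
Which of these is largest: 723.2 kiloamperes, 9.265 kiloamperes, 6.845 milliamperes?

723.2 kiloamperes

723.2 kiloamperes = 723200 amperes
9.265 kiloamperes = 9265 amperes
6.845 milliamperes = 0.006845 amperes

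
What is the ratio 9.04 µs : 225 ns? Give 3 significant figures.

40.2

(9.04e-6) / (225e-9) = 0.04018e3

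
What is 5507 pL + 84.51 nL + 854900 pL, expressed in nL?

944.917 nL

In nL:
  5507 pL = 5507 × 10⁻³ nL = 5.507
  84.51 nL → 84.51
  854900 pL = 854900 × 10⁻³ nL = 854.9
Sum: 5.507 + 84.51 + 854.9 = 944.917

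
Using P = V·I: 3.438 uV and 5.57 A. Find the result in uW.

19.14966 uW

3.438e-6 × 5.57 = 19.14966e-6 W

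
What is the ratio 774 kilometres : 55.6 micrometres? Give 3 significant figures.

(774 × 10³) / (55.6 × 10⁻⁶) = 13.92 × 10⁹

13900000000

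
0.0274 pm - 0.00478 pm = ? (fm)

22.62 fm

In fm:
  0.0274 pm = 0.0274 × 10³ fm = 27.4
  0.00478 pm = 0.00478 × 10³ fm = 4.78
Difference: 27.4 - 4.78 = 22.62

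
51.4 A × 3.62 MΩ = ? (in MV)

186.068 MV

51.4 × 3.62 × 10^6 = 186.068 × 10^6 V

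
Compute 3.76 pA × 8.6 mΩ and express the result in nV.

3.76 × 10⁻¹² × 8.6 × 10⁻³ = 32.336 × 10⁻¹⁵ V

0.000032336 nV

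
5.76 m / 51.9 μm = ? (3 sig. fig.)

111000

(5.76) / (51.9e-6) = 0.111e6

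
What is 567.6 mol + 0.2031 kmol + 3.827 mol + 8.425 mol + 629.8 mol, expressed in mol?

1412.752 mol

In mol:
  567.6 mol → 567.6
  0.2031 kmol = 0.2031e3 mol = 203.1
  3.827 mol → 3.827
  8.425 mol → 8.425
  629.8 mol → 629.8
Sum: 567.6 + 203.1 + 3.827 + 8.425 + 629.8 = 1412.752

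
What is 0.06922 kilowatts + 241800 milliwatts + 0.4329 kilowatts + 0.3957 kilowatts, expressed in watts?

In watts:
  0.06922 kilowatts = 0.06922e3 watts = 69.22
  241800 milliwatts = 241800e-3 watts = 241.8
  0.4329 kilowatts = 0.4329e3 watts = 432.9
  0.3957 kilowatts = 0.3957e3 watts = 395.7
Sum: 69.22 + 241.8 + 432.9 + 395.7 = 1139.62

1139.62 watts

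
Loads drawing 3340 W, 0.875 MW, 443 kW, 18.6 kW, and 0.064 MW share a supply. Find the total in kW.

In kW:
  3340 W = 3340e-3 kW = 3.34
  0.875 MW = 0.875e3 kW = 875
  443 kW → 443
  18.6 kW → 18.6
  0.064 MW = 0.064e3 kW = 64
Sum: 3.34 + 875 + 443 + 18.6 + 64 = 1403.94

1403.94 kW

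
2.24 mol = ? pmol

2240000000000 pmol

(no prefix) = 10⁰, pico = 10⁻¹²; factor is 10¹².
2.24 × 10¹² = 2240000000000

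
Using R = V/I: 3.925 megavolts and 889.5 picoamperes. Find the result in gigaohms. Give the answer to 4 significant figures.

(3.925 × 10⁶) / (889.5 × 10⁻¹²) = 0.00441259 × 10¹⁸ Ω

4413000 gigaohms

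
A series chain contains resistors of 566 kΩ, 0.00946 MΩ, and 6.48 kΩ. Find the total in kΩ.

581.94 kΩ

In kΩ:
  566 kΩ → 566
  0.00946 MΩ = 0.00946e3 kΩ = 9.46
  6.48 kΩ → 6.48
Sum: 566 + 9.46 + 6.48 = 581.94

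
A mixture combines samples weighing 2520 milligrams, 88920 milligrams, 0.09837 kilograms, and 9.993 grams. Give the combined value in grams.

In grams:
  2520 milligrams = 2520e-3 grams = 2.52
  88920 milligrams = 88920e-3 grams = 88.92
  0.09837 kilograms = 0.09837e3 grams = 98.37
  9.993 grams → 9.993
Sum: 2.52 + 88.92 + 98.37 + 9.993 = 199.803

199.803 grams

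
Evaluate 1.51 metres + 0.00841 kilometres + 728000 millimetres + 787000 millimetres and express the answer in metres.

1524.92 metres

In metres:
  1.51 metres → 1.51
  0.00841 kilometres = 0.00841 × 10^3 metres = 8.41
  728000 millimetres = 728000 × 10^-3 metres = 728
  787000 millimetres = 787000 × 10^-3 metres = 787
Sum: 1.51 + 8.41 + 728 + 787 = 1524.92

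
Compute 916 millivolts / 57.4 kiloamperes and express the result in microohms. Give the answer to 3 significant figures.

16.0 microohms

(916 × 10⁻³) / (57.4 × 10³) = 15.958 × 10⁻⁶ Ω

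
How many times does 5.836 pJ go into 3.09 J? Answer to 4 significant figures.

(3.09) / (5.836 × 10⁻¹²) = 0.52947 × 10¹²

529500000000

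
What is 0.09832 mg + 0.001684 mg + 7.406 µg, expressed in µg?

107.41 µg

In µg:
  0.09832 mg = 0.09832 × 10³ µg = 98.32
  0.001684 mg = 0.001684 × 10³ µg = 1.684
  7.406 µg → 7.406
Sum: 98.32 + 1.684 + 7.406 = 107.41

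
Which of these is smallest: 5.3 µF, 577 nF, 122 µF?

577 nF

5.3 µF = 0.0000053 F
577 nF = 0.000000577 F
122 µF = 0.000122 F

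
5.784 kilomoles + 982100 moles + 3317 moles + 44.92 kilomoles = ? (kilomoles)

1036.121 kilomoles

In kilomoles:
  5.784 kilomoles → 5.784
  982100 moles = 982100 × 10⁻³ kilomoles = 982.1
  3317 moles = 3317 × 10⁻³ kilomoles = 3.317
  44.92 kilomoles → 44.92
Sum: 5.784 + 982.1 + 3.317 + 44.92 = 1036.121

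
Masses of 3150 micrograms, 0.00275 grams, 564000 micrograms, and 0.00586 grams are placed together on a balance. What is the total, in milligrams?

In milligrams:
  3150 micrograms = 3150 × 10⁻³ milligrams = 3.15
  0.00275 grams = 0.00275 × 10³ milligrams = 2.75
  564000 micrograms = 564000 × 10⁻³ milligrams = 564
  0.00586 grams = 0.00586 × 10³ milligrams = 5.86
Sum: 3.15 + 2.75 + 564 + 5.86 = 575.76

575.76 milligrams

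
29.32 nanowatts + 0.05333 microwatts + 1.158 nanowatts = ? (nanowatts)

83.808 nanowatts

In nanowatts:
  29.32 nanowatts → 29.32
  0.05333 microwatts = 0.05333 × 10³ nanowatts = 53.33
  1.158 nanowatts → 1.158
Sum: 29.32 + 53.33 + 1.158 = 83.808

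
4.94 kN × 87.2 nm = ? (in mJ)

0.430768 mJ

4.94 × 10³ × 87.2 × 10⁻⁹ = 430.768 × 10⁻⁶ J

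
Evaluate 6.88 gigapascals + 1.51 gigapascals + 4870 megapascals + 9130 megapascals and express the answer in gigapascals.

In gigapascals:
  6.88 gigapascals → 6.88
  1.51 gigapascals → 1.51
  4870 megapascals = 4870e-3 gigapascals = 4.87
  9130 megapascals = 9130e-3 gigapascals = 9.13
Sum: 6.88 + 1.51 + 4.87 + 9.13 = 22.39

22.39 gigapascals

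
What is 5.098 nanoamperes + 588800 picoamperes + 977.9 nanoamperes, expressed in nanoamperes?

In nanoamperes:
  5.098 nanoamperes → 5.098
  588800 picoamperes = 588800 × 10⁻³ nanoamperes = 588.8
  977.9 nanoamperes → 977.9
Sum: 5.098 + 588.8 + 977.9 = 1571.798

1571.798 nanoamperes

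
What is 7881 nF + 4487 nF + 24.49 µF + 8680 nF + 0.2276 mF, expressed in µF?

273.138 µF

In µF:
  7881 nF = 7881e-3 µF = 7.881
  4487 nF = 4487e-3 µF = 4.487
  24.49 µF → 24.49
  8680 nF = 8680e-3 µF = 8.68
  0.2276 mF = 0.2276e3 µF = 227.6
Sum: 7.881 + 4.487 + 24.49 + 8.68 + 227.6 = 273.138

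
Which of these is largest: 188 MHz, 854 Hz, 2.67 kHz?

188 MHz = 188000000 Hz
854 Hz = 854 Hz
2.67 kHz = 2670 Hz

188 MHz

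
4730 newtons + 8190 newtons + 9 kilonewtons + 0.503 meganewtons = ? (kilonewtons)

524.92 kilonewtons

In kilonewtons:
  4730 newtons = 4730 × 10^-3 kilonewtons = 4.73
  8190 newtons = 8190 × 10^-3 kilonewtons = 8.19
  9 kilonewtons → 9
  0.503 meganewtons = 0.503 × 10^3 kilonewtons = 503
Sum: 4.73 + 8.19 + 9 + 503 = 524.92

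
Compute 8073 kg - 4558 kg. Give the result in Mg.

3.515 Mg

In Mg:
  8073 kg = 8073 × 10^-3 Mg = 8.073
  4558 kg = 4558 × 10^-3 Mg = 4.558
Difference: 8.073 - 4.558 = 3.515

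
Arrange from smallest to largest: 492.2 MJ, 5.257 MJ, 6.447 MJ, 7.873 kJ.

7.873 kJ < 5.257 MJ < 6.447 MJ < 492.2 MJ

492.2 MJ = 492200000 J
5.257 MJ = 5257000 J
6.447 MJ = 6447000 J
7.873 kJ = 7873 J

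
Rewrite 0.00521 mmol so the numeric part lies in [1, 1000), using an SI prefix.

= 5.21 × 10^-6 mol; 10^-6 is micro.

5.21 umol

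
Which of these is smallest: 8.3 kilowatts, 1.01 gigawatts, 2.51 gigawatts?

8.3 kilowatts

8.3 kilowatts = 8300 watts
1.01 gigawatts = 1010000000 watts
2.51 gigawatts = 2510000000 watts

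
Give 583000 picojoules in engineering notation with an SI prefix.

583 nanojoules

= 583 × 10^-9 joules; 10^-9 is nano.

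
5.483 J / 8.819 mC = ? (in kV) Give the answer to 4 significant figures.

(5.483) / (8.819e-3) = 0.621726e3 V

0.6217 kV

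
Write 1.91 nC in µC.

0.00191 µC

nano = 1e-9, micro = 1e-6; factor is 1e-3.
1.91 × 1e-3 = 0.00191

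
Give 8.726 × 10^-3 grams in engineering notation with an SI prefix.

8.726 milligrams

= 8.726 × 10^-3 grams; 10^-3 is milli.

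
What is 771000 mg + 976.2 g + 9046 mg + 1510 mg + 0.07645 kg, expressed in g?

1834.206 g

In g:
  771000 mg = 771000 × 10⁻³ g = 771
  976.2 g → 976.2
  9046 mg = 9046 × 10⁻³ g = 9.046
  1510 mg = 1510 × 10⁻³ g = 1.51
  0.07645 kg = 0.07645 × 10³ g = 76.45
Sum: 771 + 976.2 + 9.046 + 1.51 + 76.45 = 1834.206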